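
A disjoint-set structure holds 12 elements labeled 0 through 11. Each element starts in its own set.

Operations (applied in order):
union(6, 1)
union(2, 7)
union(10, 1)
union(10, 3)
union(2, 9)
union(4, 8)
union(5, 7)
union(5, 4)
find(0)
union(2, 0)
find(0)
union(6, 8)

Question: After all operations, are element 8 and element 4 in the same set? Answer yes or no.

Step 1: union(6, 1) -> merged; set of 6 now {1, 6}
Step 2: union(2, 7) -> merged; set of 2 now {2, 7}
Step 3: union(10, 1) -> merged; set of 10 now {1, 6, 10}
Step 4: union(10, 3) -> merged; set of 10 now {1, 3, 6, 10}
Step 5: union(2, 9) -> merged; set of 2 now {2, 7, 9}
Step 6: union(4, 8) -> merged; set of 4 now {4, 8}
Step 7: union(5, 7) -> merged; set of 5 now {2, 5, 7, 9}
Step 8: union(5, 4) -> merged; set of 5 now {2, 4, 5, 7, 8, 9}
Step 9: find(0) -> no change; set of 0 is {0}
Step 10: union(2, 0) -> merged; set of 2 now {0, 2, 4, 5, 7, 8, 9}
Step 11: find(0) -> no change; set of 0 is {0, 2, 4, 5, 7, 8, 9}
Step 12: union(6, 8) -> merged; set of 6 now {0, 1, 2, 3, 4, 5, 6, 7, 8, 9, 10}
Set of 8: {0, 1, 2, 3, 4, 5, 6, 7, 8, 9, 10}; 4 is a member.

Answer: yes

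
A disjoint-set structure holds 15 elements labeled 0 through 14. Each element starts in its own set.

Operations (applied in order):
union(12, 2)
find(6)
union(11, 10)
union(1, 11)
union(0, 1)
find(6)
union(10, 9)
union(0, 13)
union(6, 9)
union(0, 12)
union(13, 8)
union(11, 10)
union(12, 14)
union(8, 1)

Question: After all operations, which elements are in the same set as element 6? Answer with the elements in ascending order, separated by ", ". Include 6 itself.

Step 1: union(12, 2) -> merged; set of 12 now {2, 12}
Step 2: find(6) -> no change; set of 6 is {6}
Step 3: union(11, 10) -> merged; set of 11 now {10, 11}
Step 4: union(1, 11) -> merged; set of 1 now {1, 10, 11}
Step 5: union(0, 1) -> merged; set of 0 now {0, 1, 10, 11}
Step 6: find(6) -> no change; set of 6 is {6}
Step 7: union(10, 9) -> merged; set of 10 now {0, 1, 9, 10, 11}
Step 8: union(0, 13) -> merged; set of 0 now {0, 1, 9, 10, 11, 13}
Step 9: union(6, 9) -> merged; set of 6 now {0, 1, 6, 9, 10, 11, 13}
Step 10: union(0, 12) -> merged; set of 0 now {0, 1, 2, 6, 9, 10, 11, 12, 13}
Step 11: union(13, 8) -> merged; set of 13 now {0, 1, 2, 6, 8, 9, 10, 11, 12, 13}
Step 12: union(11, 10) -> already same set; set of 11 now {0, 1, 2, 6, 8, 9, 10, 11, 12, 13}
Step 13: union(12, 14) -> merged; set of 12 now {0, 1, 2, 6, 8, 9, 10, 11, 12, 13, 14}
Step 14: union(8, 1) -> already same set; set of 8 now {0, 1, 2, 6, 8, 9, 10, 11, 12, 13, 14}
Component of 6: {0, 1, 2, 6, 8, 9, 10, 11, 12, 13, 14}

Answer: 0, 1, 2, 6, 8, 9, 10, 11, 12, 13, 14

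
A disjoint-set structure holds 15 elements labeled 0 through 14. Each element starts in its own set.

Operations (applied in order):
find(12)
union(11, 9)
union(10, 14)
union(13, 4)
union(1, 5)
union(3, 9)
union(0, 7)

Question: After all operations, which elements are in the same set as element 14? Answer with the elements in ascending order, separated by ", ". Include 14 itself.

Answer: 10, 14

Derivation:
Step 1: find(12) -> no change; set of 12 is {12}
Step 2: union(11, 9) -> merged; set of 11 now {9, 11}
Step 3: union(10, 14) -> merged; set of 10 now {10, 14}
Step 4: union(13, 4) -> merged; set of 13 now {4, 13}
Step 5: union(1, 5) -> merged; set of 1 now {1, 5}
Step 6: union(3, 9) -> merged; set of 3 now {3, 9, 11}
Step 7: union(0, 7) -> merged; set of 0 now {0, 7}
Component of 14: {10, 14}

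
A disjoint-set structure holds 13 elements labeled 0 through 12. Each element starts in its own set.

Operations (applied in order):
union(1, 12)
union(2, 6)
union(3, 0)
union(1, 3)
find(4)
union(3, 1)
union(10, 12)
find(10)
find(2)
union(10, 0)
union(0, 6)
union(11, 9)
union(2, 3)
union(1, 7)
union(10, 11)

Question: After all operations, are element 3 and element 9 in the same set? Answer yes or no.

Step 1: union(1, 12) -> merged; set of 1 now {1, 12}
Step 2: union(2, 6) -> merged; set of 2 now {2, 6}
Step 3: union(3, 0) -> merged; set of 3 now {0, 3}
Step 4: union(1, 3) -> merged; set of 1 now {0, 1, 3, 12}
Step 5: find(4) -> no change; set of 4 is {4}
Step 6: union(3, 1) -> already same set; set of 3 now {0, 1, 3, 12}
Step 7: union(10, 12) -> merged; set of 10 now {0, 1, 3, 10, 12}
Step 8: find(10) -> no change; set of 10 is {0, 1, 3, 10, 12}
Step 9: find(2) -> no change; set of 2 is {2, 6}
Step 10: union(10, 0) -> already same set; set of 10 now {0, 1, 3, 10, 12}
Step 11: union(0, 6) -> merged; set of 0 now {0, 1, 2, 3, 6, 10, 12}
Step 12: union(11, 9) -> merged; set of 11 now {9, 11}
Step 13: union(2, 3) -> already same set; set of 2 now {0, 1, 2, 3, 6, 10, 12}
Step 14: union(1, 7) -> merged; set of 1 now {0, 1, 2, 3, 6, 7, 10, 12}
Step 15: union(10, 11) -> merged; set of 10 now {0, 1, 2, 3, 6, 7, 9, 10, 11, 12}
Set of 3: {0, 1, 2, 3, 6, 7, 9, 10, 11, 12}; 9 is a member.

Answer: yes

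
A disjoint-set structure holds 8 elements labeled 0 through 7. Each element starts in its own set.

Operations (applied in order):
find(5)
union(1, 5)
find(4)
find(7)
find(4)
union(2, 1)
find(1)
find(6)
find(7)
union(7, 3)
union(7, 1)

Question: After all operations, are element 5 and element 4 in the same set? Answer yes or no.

Answer: no

Derivation:
Step 1: find(5) -> no change; set of 5 is {5}
Step 2: union(1, 5) -> merged; set of 1 now {1, 5}
Step 3: find(4) -> no change; set of 4 is {4}
Step 4: find(7) -> no change; set of 7 is {7}
Step 5: find(4) -> no change; set of 4 is {4}
Step 6: union(2, 1) -> merged; set of 2 now {1, 2, 5}
Step 7: find(1) -> no change; set of 1 is {1, 2, 5}
Step 8: find(6) -> no change; set of 6 is {6}
Step 9: find(7) -> no change; set of 7 is {7}
Step 10: union(7, 3) -> merged; set of 7 now {3, 7}
Step 11: union(7, 1) -> merged; set of 7 now {1, 2, 3, 5, 7}
Set of 5: {1, 2, 3, 5, 7}; 4 is not a member.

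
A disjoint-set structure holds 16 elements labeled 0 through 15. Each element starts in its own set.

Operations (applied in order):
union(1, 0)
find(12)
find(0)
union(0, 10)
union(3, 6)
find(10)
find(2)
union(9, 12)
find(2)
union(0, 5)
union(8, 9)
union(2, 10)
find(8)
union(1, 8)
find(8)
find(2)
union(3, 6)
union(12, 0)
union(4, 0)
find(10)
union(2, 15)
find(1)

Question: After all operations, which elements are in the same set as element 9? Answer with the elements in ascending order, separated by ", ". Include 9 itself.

Answer: 0, 1, 2, 4, 5, 8, 9, 10, 12, 15

Derivation:
Step 1: union(1, 0) -> merged; set of 1 now {0, 1}
Step 2: find(12) -> no change; set of 12 is {12}
Step 3: find(0) -> no change; set of 0 is {0, 1}
Step 4: union(0, 10) -> merged; set of 0 now {0, 1, 10}
Step 5: union(3, 6) -> merged; set of 3 now {3, 6}
Step 6: find(10) -> no change; set of 10 is {0, 1, 10}
Step 7: find(2) -> no change; set of 2 is {2}
Step 8: union(9, 12) -> merged; set of 9 now {9, 12}
Step 9: find(2) -> no change; set of 2 is {2}
Step 10: union(0, 5) -> merged; set of 0 now {0, 1, 5, 10}
Step 11: union(8, 9) -> merged; set of 8 now {8, 9, 12}
Step 12: union(2, 10) -> merged; set of 2 now {0, 1, 2, 5, 10}
Step 13: find(8) -> no change; set of 8 is {8, 9, 12}
Step 14: union(1, 8) -> merged; set of 1 now {0, 1, 2, 5, 8, 9, 10, 12}
Step 15: find(8) -> no change; set of 8 is {0, 1, 2, 5, 8, 9, 10, 12}
Step 16: find(2) -> no change; set of 2 is {0, 1, 2, 5, 8, 9, 10, 12}
Step 17: union(3, 6) -> already same set; set of 3 now {3, 6}
Step 18: union(12, 0) -> already same set; set of 12 now {0, 1, 2, 5, 8, 9, 10, 12}
Step 19: union(4, 0) -> merged; set of 4 now {0, 1, 2, 4, 5, 8, 9, 10, 12}
Step 20: find(10) -> no change; set of 10 is {0, 1, 2, 4, 5, 8, 9, 10, 12}
Step 21: union(2, 15) -> merged; set of 2 now {0, 1, 2, 4, 5, 8, 9, 10, 12, 15}
Step 22: find(1) -> no change; set of 1 is {0, 1, 2, 4, 5, 8, 9, 10, 12, 15}
Component of 9: {0, 1, 2, 4, 5, 8, 9, 10, 12, 15}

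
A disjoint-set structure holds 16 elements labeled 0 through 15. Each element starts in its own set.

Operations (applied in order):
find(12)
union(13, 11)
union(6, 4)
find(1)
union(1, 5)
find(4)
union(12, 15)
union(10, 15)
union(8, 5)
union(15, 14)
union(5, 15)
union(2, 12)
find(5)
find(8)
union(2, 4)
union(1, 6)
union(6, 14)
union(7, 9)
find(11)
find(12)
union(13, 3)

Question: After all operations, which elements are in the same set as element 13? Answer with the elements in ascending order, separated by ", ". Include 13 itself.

Answer: 3, 11, 13

Derivation:
Step 1: find(12) -> no change; set of 12 is {12}
Step 2: union(13, 11) -> merged; set of 13 now {11, 13}
Step 3: union(6, 4) -> merged; set of 6 now {4, 6}
Step 4: find(1) -> no change; set of 1 is {1}
Step 5: union(1, 5) -> merged; set of 1 now {1, 5}
Step 6: find(4) -> no change; set of 4 is {4, 6}
Step 7: union(12, 15) -> merged; set of 12 now {12, 15}
Step 8: union(10, 15) -> merged; set of 10 now {10, 12, 15}
Step 9: union(8, 5) -> merged; set of 8 now {1, 5, 8}
Step 10: union(15, 14) -> merged; set of 15 now {10, 12, 14, 15}
Step 11: union(5, 15) -> merged; set of 5 now {1, 5, 8, 10, 12, 14, 15}
Step 12: union(2, 12) -> merged; set of 2 now {1, 2, 5, 8, 10, 12, 14, 15}
Step 13: find(5) -> no change; set of 5 is {1, 2, 5, 8, 10, 12, 14, 15}
Step 14: find(8) -> no change; set of 8 is {1, 2, 5, 8, 10, 12, 14, 15}
Step 15: union(2, 4) -> merged; set of 2 now {1, 2, 4, 5, 6, 8, 10, 12, 14, 15}
Step 16: union(1, 6) -> already same set; set of 1 now {1, 2, 4, 5, 6, 8, 10, 12, 14, 15}
Step 17: union(6, 14) -> already same set; set of 6 now {1, 2, 4, 5, 6, 8, 10, 12, 14, 15}
Step 18: union(7, 9) -> merged; set of 7 now {7, 9}
Step 19: find(11) -> no change; set of 11 is {11, 13}
Step 20: find(12) -> no change; set of 12 is {1, 2, 4, 5, 6, 8, 10, 12, 14, 15}
Step 21: union(13, 3) -> merged; set of 13 now {3, 11, 13}
Component of 13: {3, 11, 13}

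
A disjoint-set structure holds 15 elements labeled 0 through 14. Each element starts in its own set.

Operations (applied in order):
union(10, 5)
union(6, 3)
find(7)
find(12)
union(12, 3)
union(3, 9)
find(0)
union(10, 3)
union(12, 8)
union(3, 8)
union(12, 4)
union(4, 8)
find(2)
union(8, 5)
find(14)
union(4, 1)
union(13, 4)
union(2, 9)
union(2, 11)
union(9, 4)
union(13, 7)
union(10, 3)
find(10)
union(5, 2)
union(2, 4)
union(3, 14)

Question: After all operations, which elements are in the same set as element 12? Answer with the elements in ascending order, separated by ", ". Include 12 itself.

Step 1: union(10, 5) -> merged; set of 10 now {5, 10}
Step 2: union(6, 3) -> merged; set of 6 now {3, 6}
Step 3: find(7) -> no change; set of 7 is {7}
Step 4: find(12) -> no change; set of 12 is {12}
Step 5: union(12, 3) -> merged; set of 12 now {3, 6, 12}
Step 6: union(3, 9) -> merged; set of 3 now {3, 6, 9, 12}
Step 7: find(0) -> no change; set of 0 is {0}
Step 8: union(10, 3) -> merged; set of 10 now {3, 5, 6, 9, 10, 12}
Step 9: union(12, 8) -> merged; set of 12 now {3, 5, 6, 8, 9, 10, 12}
Step 10: union(3, 8) -> already same set; set of 3 now {3, 5, 6, 8, 9, 10, 12}
Step 11: union(12, 4) -> merged; set of 12 now {3, 4, 5, 6, 8, 9, 10, 12}
Step 12: union(4, 8) -> already same set; set of 4 now {3, 4, 5, 6, 8, 9, 10, 12}
Step 13: find(2) -> no change; set of 2 is {2}
Step 14: union(8, 5) -> already same set; set of 8 now {3, 4, 5, 6, 8, 9, 10, 12}
Step 15: find(14) -> no change; set of 14 is {14}
Step 16: union(4, 1) -> merged; set of 4 now {1, 3, 4, 5, 6, 8, 9, 10, 12}
Step 17: union(13, 4) -> merged; set of 13 now {1, 3, 4, 5, 6, 8, 9, 10, 12, 13}
Step 18: union(2, 9) -> merged; set of 2 now {1, 2, 3, 4, 5, 6, 8, 9, 10, 12, 13}
Step 19: union(2, 11) -> merged; set of 2 now {1, 2, 3, 4, 5, 6, 8, 9, 10, 11, 12, 13}
Step 20: union(9, 4) -> already same set; set of 9 now {1, 2, 3, 4, 5, 6, 8, 9, 10, 11, 12, 13}
Step 21: union(13, 7) -> merged; set of 13 now {1, 2, 3, 4, 5, 6, 7, 8, 9, 10, 11, 12, 13}
Step 22: union(10, 3) -> already same set; set of 10 now {1, 2, 3, 4, 5, 6, 7, 8, 9, 10, 11, 12, 13}
Step 23: find(10) -> no change; set of 10 is {1, 2, 3, 4, 5, 6, 7, 8, 9, 10, 11, 12, 13}
Step 24: union(5, 2) -> already same set; set of 5 now {1, 2, 3, 4, 5, 6, 7, 8, 9, 10, 11, 12, 13}
Step 25: union(2, 4) -> already same set; set of 2 now {1, 2, 3, 4, 5, 6, 7, 8, 9, 10, 11, 12, 13}
Step 26: union(3, 14) -> merged; set of 3 now {1, 2, 3, 4, 5, 6, 7, 8, 9, 10, 11, 12, 13, 14}
Component of 12: {1, 2, 3, 4, 5, 6, 7, 8, 9, 10, 11, 12, 13, 14}

Answer: 1, 2, 3, 4, 5, 6, 7, 8, 9, 10, 11, 12, 13, 14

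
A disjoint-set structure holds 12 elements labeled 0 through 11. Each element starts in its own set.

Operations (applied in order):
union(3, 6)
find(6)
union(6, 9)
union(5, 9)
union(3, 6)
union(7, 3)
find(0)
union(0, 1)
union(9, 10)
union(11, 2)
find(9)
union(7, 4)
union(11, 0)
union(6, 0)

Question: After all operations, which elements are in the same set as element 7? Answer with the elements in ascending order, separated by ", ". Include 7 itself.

Step 1: union(3, 6) -> merged; set of 3 now {3, 6}
Step 2: find(6) -> no change; set of 6 is {3, 6}
Step 3: union(6, 9) -> merged; set of 6 now {3, 6, 9}
Step 4: union(5, 9) -> merged; set of 5 now {3, 5, 6, 9}
Step 5: union(3, 6) -> already same set; set of 3 now {3, 5, 6, 9}
Step 6: union(7, 3) -> merged; set of 7 now {3, 5, 6, 7, 9}
Step 7: find(0) -> no change; set of 0 is {0}
Step 8: union(0, 1) -> merged; set of 0 now {0, 1}
Step 9: union(9, 10) -> merged; set of 9 now {3, 5, 6, 7, 9, 10}
Step 10: union(11, 2) -> merged; set of 11 now {2, 11}
Step 11: find(9) -> no change; set of 9 is {3, 5, 6, 7, 9, 10}
Step 12: union(7, 4) -> merged; set of 7 now {3, 4, 5, 6, 7, 9, 10}
Step 13: union(11, 0) -> merged; set of 11 now {0, 1, 2, 11}
Step 14: union(6, 0) -> merged; set of 6 now {0, 1, 2, 3, 4, 5, 6, 7, 9, 10, 11}
Component of 7: {0, 1, 2, 3, 4, 5, 6, 7, 9, 10, 11}

Answer: 0, 1, 2, 3, 4, 5, 6, 7, 9, 10, 11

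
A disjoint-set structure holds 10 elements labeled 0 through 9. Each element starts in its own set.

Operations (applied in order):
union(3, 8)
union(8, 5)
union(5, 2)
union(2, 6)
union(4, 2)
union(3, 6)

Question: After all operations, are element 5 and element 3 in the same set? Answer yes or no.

Step 1: union(3, 8) -> merged; set of 3 now {3, 8}
Step 2: union(8, 5) -> merged; set of 8 now {3, 5, 8}
Step 3: union(5, 2) -> merged; set of 5 now {2, 3, 5, 8}
Step 4: union(2, 6) -> merged; set of 2 now {2, 3, 5, 6, 8}
Step 5: union(4, 2) -> merged; set of 4 now {2, 3, 4, 5, 6, 8}
Step 6: union(3, 6) -> already same set; set of 3 now {2, 3, 4, 5, 6, 8}
Set of 5: {2, 3, 4, 5, 6, 8}; 3 is a member.

Answer: yes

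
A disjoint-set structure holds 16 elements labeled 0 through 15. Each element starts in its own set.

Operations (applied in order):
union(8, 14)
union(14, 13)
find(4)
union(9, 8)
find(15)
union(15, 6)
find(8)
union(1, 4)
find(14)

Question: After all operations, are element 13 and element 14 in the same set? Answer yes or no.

Answer: yes

Derivation:
Step 1: union(8, 14) -> merged; set of 8 now {8, 14}
Step 2: union(14, 13) -> merged; set of 14 now {8, 13, 14}
Step 3: find(4) -> no change; set of 4 is {4}
Step 4: union(9, 8) -> merged; set of 9 now {8, 9, 13, 14}
Step 5: find(15) -> no change; set of 15 is {15}
Step 6: union(15, 6) -> merged; set of 15 now {6, 15}
Step 7: find(8) -> no change; set of 8 is {8, 9, 13, 14}
Step 8: union(1, 4) -> merged; set of 1 now {1, 4}
Step 9: find(14) -> no change; set of 14 is {8, 9, 13, 14}
Set of 13: {8, 9, 13, 14}; 14 is a member.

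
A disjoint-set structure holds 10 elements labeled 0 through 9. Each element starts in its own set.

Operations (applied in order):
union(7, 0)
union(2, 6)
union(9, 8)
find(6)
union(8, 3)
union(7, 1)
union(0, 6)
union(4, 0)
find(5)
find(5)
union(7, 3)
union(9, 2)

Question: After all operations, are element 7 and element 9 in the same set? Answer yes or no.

Answer: yes

Derivation:
Step 1: union(7, 0) -> merged; set of 7 now {0, 7}
Step 2: union(2, 6) -> merged; set of 2 now {2, 6}
Step 3: union(9, 8) -> merged; set of 9 now {8, 9}
Step 4: find(6) -> no change; set of 6 is {2, 6}
Step 5: union(8, 3) -> merged; set of 8 now {3, 8, 9}
Step 6: union(7, 1) -> merged; set of 7 now {0, 1, 7}
Step 7: union(0, 6) -> merged; set of 0 now {0, 1, 2, 6, 7}
Step 8: union(4, 0) -> merged; set of 4 now {0, 1, 2, 4, 6, 7}
Step 9: find(5) -> no change; set of 5 is {5}
Step 10: find(5) -> no change; set of 5 is {5}
Step 11: union(7, 3) -> merged; set of 7 now {0, 1, 2, 3, 4, 6, 7, 8, 9}
Step 12: union(9, 2) -> already same set; set of 9 now {0, 1, 2, 3, 4, 6, 7, 8, 9}
Set of 7: {0, 1, 2, 3, 4, 6, 7, 8, 9}; 9 is a member.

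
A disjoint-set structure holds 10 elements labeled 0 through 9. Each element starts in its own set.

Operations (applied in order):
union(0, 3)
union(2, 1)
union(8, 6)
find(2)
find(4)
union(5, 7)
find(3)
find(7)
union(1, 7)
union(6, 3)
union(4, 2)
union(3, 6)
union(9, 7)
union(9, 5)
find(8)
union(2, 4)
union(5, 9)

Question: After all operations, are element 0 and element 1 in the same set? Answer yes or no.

Answer: no

Derivation:
Step 1: union(0, 3) -> merged; set of 0 now {0, 3}
Step 2: union(2, 1) -> merged; set of 2 now {1, 2}
Step 3: union(8, 6) -> merged; set of 8 now {6, 8}
Step 4: find(2) -> no change; set of 2 is {1, 2}
Step 5: find(4) -> no change; set of 4 is {4}
Step 6: union(5, 7) -> merged; set of 5 now {5, 7}
Step 7: find(3) -> no change; set of 3 is {0, 3}
Step 8: find(7) -> no change; set of 7 is {5, 7}
Step 9: union(1, 7) -> merged; set of 1 now {1, 2, 5, 7}
Step 10: union(6, 3) -> merged; set of 6 now {0, 3, 6, 8}
Step 11: union(4, 2) -> merged; set of 4 now {1, 2, 4, 5, 7}
Step 12: union(3, 6) -> already same set; set of 3 now {0, 3, 6, 8}
Step 13: union(9, 7) -> merged; set of 9 now {1, 2, 4, 5, 7, 9}
Step 14: union(9, 5) -> already same set; set of 9 now {1, 2, 4, 5, 7, 9}
Step 15: find(8) -> no change; set of 8 is {0, 3, 6, 8}
Step 16: union(2, 4) -> already same set; set of 2 now {1, 2, 4, 5, 7, 9}
Step 17: union(5, 9) -> already same set; set of 5 now {1, 2, 4, 5, 7, 9}
Set of 0: {0, 3, 6, 8}; 1 is not a member.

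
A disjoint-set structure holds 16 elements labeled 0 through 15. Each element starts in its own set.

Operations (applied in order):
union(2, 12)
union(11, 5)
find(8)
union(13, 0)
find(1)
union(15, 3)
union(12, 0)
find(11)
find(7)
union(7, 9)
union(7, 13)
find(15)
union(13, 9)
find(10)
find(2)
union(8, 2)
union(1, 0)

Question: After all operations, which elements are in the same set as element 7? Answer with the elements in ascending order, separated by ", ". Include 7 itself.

Answer: 0, 1, 2, 7, 8, 9, 12, 13

Derivation:
Step 1: union(2, 12) -> merged; set of 2 now {2, 12}
Step 2: union(11, 5) -> merged; set of 11 now {5, 11}
Step 3: find(8) -> no change; set of 8 is {8}
Step 4: union(13, 0) -> merged; set of 13 now {0, 13}
Step 5: find(1) -> no change; set of 1 is {1}
Step 6: union(15, 3) -> merged; set of 15 now {3, 15}
Step 7: union(12, 0) -> merged; set of 12 now {0, 2, 12, 13}
Step 8: find(11) -> no change; set of 11 is {5, 11}
Step 9: find(7) -> no change; set of 7 is {7}
Step 10: union(7, 9) -> merged; set of 7 now {7, 9}
Step 11: union(7, 13) -> merged; set of 7 now {0, 2, 7, 9, 12, 13}
Step 12: find(15) -> no change; set of 15 is {3, 15}
Step 13: union(13, 9) -> already same set; set of 13 now {0, 2, 7, 9, 12, 13}
Step 14: find(10) -> no change; set of 10 is {10}
Step 15: find(2) -> no change; set of 2 is {0, 2, 7, 9, 12, 13}
Step 16: union(8, 2) -> merged; set of 8 now {0, 2, 7, 8, 9, 12, 13}
Step 17: union(1, 0) -> merged; set of 1 now {0, 1, 2, 7, 8, 9, 12, 13}
Component of 7: {0, 1, 2, 7, 8, 9, 12, 13}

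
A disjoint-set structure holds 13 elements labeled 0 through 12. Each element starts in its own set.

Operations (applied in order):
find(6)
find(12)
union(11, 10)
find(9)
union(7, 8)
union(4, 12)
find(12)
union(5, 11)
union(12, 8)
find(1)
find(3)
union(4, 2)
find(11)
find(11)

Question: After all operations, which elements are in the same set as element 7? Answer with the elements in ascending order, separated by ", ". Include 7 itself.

Answer: 2, 4, 7, 8, 12

Derivation:
Step 1: find(6) -> no change; set of 6 is {6}
Step 2: find(12) -> no change; set of 12 is {12}
Step 3: union(11, 10) -> merged; set of 11 now {10, 11}
Step 4: find(9) -> no change; set of 9 is {9}
Step 5: union(7, 8) -> merged; set of 7 now {7, 8}
Step 6: union(4, 12) -> merged; set of 4 now {4, 12}
Step 7: find(12) -> no change; set of 12 is {4, 12}
Step 8: union(5, 11) -> merged; set of 5 now {5, 10, 11}
Step 9: union(12, 8) -> merged; set of 12 now {4, 7, 8, 12}
Step 10: find(1) -> no change; set of 1 is {1}
Step 11: find(3) -> no change; set of 3 is {3}
Step 12: union(4, 2) -> merged; set of 4 now {2, 4, 7, 8, 12}
Step 13: find(11) -> no change; set of 11 is {5, 10, 11}
Step 14: find(11) -> no change; set of 11 is {5, 10, 11}
Component of 7: {2, 4, 7, 8, 12}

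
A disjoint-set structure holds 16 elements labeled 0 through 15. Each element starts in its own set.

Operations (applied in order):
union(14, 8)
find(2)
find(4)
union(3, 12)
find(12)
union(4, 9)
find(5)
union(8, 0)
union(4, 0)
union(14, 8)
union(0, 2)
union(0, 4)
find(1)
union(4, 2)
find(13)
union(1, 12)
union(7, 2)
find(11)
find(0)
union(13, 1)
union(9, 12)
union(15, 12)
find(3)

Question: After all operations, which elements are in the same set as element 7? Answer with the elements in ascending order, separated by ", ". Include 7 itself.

Step 1: union(14, 8) -> merged; set of 14 now {8, 14}
Step 2: find(2) -> no change; set of 2 is {2}
Step 3: find(4) -> no change; set of 4 is {4}
Step 4: union(3, 12) -> merged; set of 3 now {3, 12}
Step 5: find(12) -> no change; set of 12 is {3, 12}
Step 6: union(4, 9) -> merged; set of 4 now {4, 9}
Step 7: find(5) -> no change; set of 5 is {5}
Step 8: union(8, 0) -> merged; set of 8 now {0, 8, 14}
Step 9: union(4, 0) -> merged; set of 4 now {0, 4, 8, 9, 14}
Step 10: union(14, 8) -> already same set; set of 14 now {0, 4, 8, 9, 14}
Step 11: union(0, 2) -> merged; set of 0 now {0, 2, 4, 8, 9, 14}
Step 12: union(0, 4) -> already same set; set of 0 now {0, 2, 4, 8, 9, 14}
Step 13: find(1) -> no change; set of 1 is {1}
Step 14: union(4, 2) -> already same set; set of 4 now {0, 2, 4, 8, 9, 14}
Step 15: find(13) -> no change; set of 13 is {13}
Step 16: union(1, 12) -> merged; set of 1 now {1, 3, 12}
Step 17: union(7, 2) -> merged; set of 7 now {0, 2, 4, 7, 8, 9, 14}
Step 18: find(11) -> no change; set of 11 is {11}
Step 19: find(0) -> no change; set of 0 is {0, 2, 4, 7, 8, 9, 14}
Step 20: union(13, 1) -> merged; set of 13 now {1, 3, 12, 13}
Step 21: union(9, 12) -> merged; set of 9 now {0, 1, 2, 3, 4, 7, 8, 9, 12, 13, 14}
Step 22: union(15, 12) -> merged; set of 15 now {0, 1, 2, 3, 4, 7, 8, 9, 12, 13, 14, 15}
Step 23: find(3) -> no change; set of 3 is {0, 1, 2, 3, 4, 7, 8, 9, 12, 13, 14, 15}
Component of 7: {0, 1, 2, 3, 4, 7, 8, 9, 12, 13, 14, 15}

Answer: 0, 1, 2, 3, 4, 7, 8, 9, 12, 13, 14, 15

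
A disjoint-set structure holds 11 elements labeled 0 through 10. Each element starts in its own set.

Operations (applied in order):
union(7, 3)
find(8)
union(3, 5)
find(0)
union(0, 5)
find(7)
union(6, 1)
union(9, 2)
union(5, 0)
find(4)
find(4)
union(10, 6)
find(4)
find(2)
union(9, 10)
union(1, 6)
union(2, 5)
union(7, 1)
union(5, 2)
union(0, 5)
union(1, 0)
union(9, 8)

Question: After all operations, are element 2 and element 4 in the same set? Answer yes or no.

Step 1: union(7, 3) -> merged; set of 7 now {3, 7}
Step 2: find(8) -> no change; set of 8 is {8}
Step 3: union(3, 5) -> merged; set of 3 now {3, 5, 7}
Step 4: find(0) -> no change; set of 0 is {0}
Step 5: union(0, 5) -> merged; set of 0 now {0, 3, 5, 7}
Step 6: find(7) -> no change; set of 7 is {0, 3, 5, 7}
Step 7: union(6, 1) -> merged; set of 6 now {1, 6}
Step 8: union(9, 2) -> merged; set of 9 now {2, 9}
Step 9: union(5, 0) -> already same set; set of 5 now {0, 3, 5, 7}
Step 10: find(4) -> no change; set of 4 is {4}
Step 11: find(4) -> no change; set of 4 is {4}
Step 12: union(10, 6) -> merged; set of 10 now {1, 6, 10}
Step 13: find(4) -> no change; set of 4 is {4}
Step 14: find(2) -> no change; set of 2 is {2, 9}
Step 15: union(9, 10) -> merged; set of 9 now {1, 2, 6, 9, 10}
Step 16: union(1, 6) -> already same set; set of 1 now {1, 2, 6, 9, 10}
Step 17: union(2, 5) -> merged; set of 2 now {0, 1, 2, 3, 5, 6, 7, 9, 10}
Step 18: union(7, 1) -> already same set; set of 7 now {0, 1, 2, 3, 5, 6, 7, 9, 10}
Step 19: union(5, 2) -> already same set; set of 5 now {0, 1, 2, 3, 5, 6, 7, 9, 10}
Step 20: union(0, 5) -> already same set; set of 0 now {0, 1, 2, 3, 5, 6, 7, 9, 10}
Step 21: union(1, 0) -> already same set; set of 1 now {0, 1, 2, 3, 5, 6, 7, 9, 10}
Step 22: union(9, 8) -> merged; set of 9 now {0, 1, 2, 3, 5, 6, 7, 8, 9, 10}
Set of 2: {0, 1, 2, 3, 5, 6, 7, 8, 9, 10}; 4 is not a member.

Answer: no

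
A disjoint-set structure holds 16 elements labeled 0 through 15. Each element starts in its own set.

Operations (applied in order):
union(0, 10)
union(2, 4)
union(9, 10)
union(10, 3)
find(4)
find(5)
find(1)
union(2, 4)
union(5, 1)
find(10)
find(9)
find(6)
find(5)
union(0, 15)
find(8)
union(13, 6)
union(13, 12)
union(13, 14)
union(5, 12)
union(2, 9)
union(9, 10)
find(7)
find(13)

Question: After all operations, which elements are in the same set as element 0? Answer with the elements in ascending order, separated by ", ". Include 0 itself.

Step 1: union(0, 10) -> merged; set of 0 now {0, 10}
Step 2: union(2, 4) -> merged; set of 2 now {2, 4}
Step 3: union(9, 10) -> merged; set of 9 now {0, 9, 10}
Step 4: union(10, 3) -> merged; set of 10 now {0, 3, 9, 10}
Step 5: find(4) -> no change; set of 4 is {2, 4}
Step 6: find(5) -> no change; set of 5 is {5}
Step 7: find(1) -> no change; set of 1 is {1}
Step 8: union(2, 4) -> already same set; set of 2 now {2, 4}
Step 9: union(5, 1) -> merged; set of 5 now {1, 5}
Step 10: find(10) -> no change; set of 10 is {0, 3, 9, 10}
Step 11: find(9) -> no change; set of 9 is {0, 3, 9, 10}
Step 12: find(6) -> no change; set of 6 is {6}
Step 13: find(5) -> no change; set of 5 is {1, 5}
Step 14: union(0, 15) -> merged; set of 0 now {0, 3, 9, 10, 15}
Step 15: find(8) -> no change; set of 8 is {8}
Step 16: union(13, 6) -> merged; set of 13 now {6, 13}
Step 17: union(13, 12) -> merged; set of 13 now {6, 12, 13}
Step 18: union(13, 14) -> merged; set of 13 now {6, 12, 13, 14}
Step 19: union(5, 12) -> merged; set of 5 now {1, 5, 6, 12, 13, 14}
Step 20: union(2, 9) -> merged; set of 2 now {0, 2, 3, 4, 9, 10, 15}
Step 21: union(9, 10) -> already same set; set of 9 now {0, 2, 3, 4, 9, 10, 15}
Step 22: find(7) -> no change; set of 7 is {7}
Step 23: find(13) -> no change; set of 13 is {1, 5, 6, 12, 13, 14}
Component of 0: {0, 2, 3, 4, 9, 10, 15}

Answer: 0, 2, 3, 4, 9, 10, 15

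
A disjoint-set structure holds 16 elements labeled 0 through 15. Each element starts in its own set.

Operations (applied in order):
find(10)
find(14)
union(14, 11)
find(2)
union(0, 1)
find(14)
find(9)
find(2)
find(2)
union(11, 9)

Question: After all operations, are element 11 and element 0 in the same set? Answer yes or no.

Step 1: find(10) -> no change; set of 10 is {10}
Step 2: find(14) -> no change; set of 14 is {14}
Step 3: union(14, 11) -> merged; set of 14 now {11, 14}
Step 4: find(2) -> no change; set of 2 is {2}
Step 5: union(0, 1) -> merged; set of 0 now {0, 1}
Step 6: find(14) -> no change; set of 14 is {11, 14}
Step 7: find(9) -> no change; set of 9 is {9}
Step 8: find(2) -> no change; set of 2 is {2}
Step 9: find(2) -> no change; set of 2 is {2}
Step 10: union(11, 9) -> merged; set of 11 now {9, 11, 14}
Set of 11: {9, 11, 14}; 0 is not a member.

Answer: no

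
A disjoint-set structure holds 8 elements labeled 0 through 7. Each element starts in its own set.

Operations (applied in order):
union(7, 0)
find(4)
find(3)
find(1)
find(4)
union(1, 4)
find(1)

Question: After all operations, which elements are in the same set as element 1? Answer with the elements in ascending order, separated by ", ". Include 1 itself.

Step 1: union(7, 0) -> merged; set of 7 now {0, 7}
Step 2: find(4) -> no change; set of 4 is {4}
Step 3: find(3) -> no change; set of 3 is {3}
Step 4: find(1) -> no change; set of 1 is {1}
Step 5: find(4) -> no change; set of 4 is {4}
Step 6: union(1, 4) -> merged; set of 1 now {1, 4}
Step 7: find(1) -> no change; set of 1 is {1, 4}
Component of 1: {1, 4}

Answer: 1, 4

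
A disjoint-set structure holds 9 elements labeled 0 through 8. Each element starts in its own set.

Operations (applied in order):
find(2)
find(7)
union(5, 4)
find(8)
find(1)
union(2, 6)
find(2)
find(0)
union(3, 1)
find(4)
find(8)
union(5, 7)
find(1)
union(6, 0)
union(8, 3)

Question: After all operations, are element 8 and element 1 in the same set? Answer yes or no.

Step 1: find(2) -> no change; set of 2 is {2}
Step 2: find(7) -> no change; set of 7 is {7}
Step 3: union(5, 4) -> merged; set of 5 now {4, 5}
Step 4: find(8) -> no change; set of 8 is {8}
Step 5: find(1) -> no change; set of 1 is {1}
Step 6: union(2, 6) -> merged; set of 2 now {2, 6}
Step 7: find(2) -> no change; set of 2 is {2, 6}
Step 8: find(0) -> no change; set of 0 is {0}
Step 9: union(3, 1) -> merged; set of 3 now {1, 3}
Step 10: find(4) -> no change; set of 4 is {4, 5}
Step 11: find(8) -> no change; set of 8 is {8}
Step 12: union(5, 7) -> merged; set of 5 now {4, 5, 7}
Step 13: find(1) -> no change; set of 1 is {1, 3}
Step 14: union(6, 0) -> merged; set of 6 now {0, 2, 6}
Step 15: union(8, 3) -> merged; set of 8 now {1, 3, 8}
Set of 8: {1, 3, 8}; 1 is a member.

Answer: yes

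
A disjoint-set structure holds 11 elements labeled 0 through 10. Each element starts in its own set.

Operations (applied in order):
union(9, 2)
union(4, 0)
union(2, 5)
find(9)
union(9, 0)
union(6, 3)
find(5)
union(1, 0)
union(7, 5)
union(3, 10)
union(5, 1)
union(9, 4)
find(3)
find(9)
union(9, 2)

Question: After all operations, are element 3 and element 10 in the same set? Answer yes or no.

Step 1: union(9, 2) -> merged; set of 9 now {2, 9}
Step 2: union(4, 0) -> merged; set of 4 now {0, 4}
Step 3: union(2, 5) -> merged; set of 2 now {2, 5, 9}
Step 4: find(9) -> no change; set of 9 is {2, 5, 9}
Step 5: union(9, 0) -> merged; set of 9 now {0, 2, 4, 5, 9}
Step 6: union(6, 3) -> merged; set of 6 now {3, 6}
Step 7: find(5) -> no change; set of 5 is {0, 2, 4, 5, 9}
Step 8: union(1, 0) -> merged; set of 1 now {0, 1, 2, 4, 5, 9}
Step 9: union(7, 5) -> merged; set of 7 now {0, 1, 2, 4, 5, 7, 9}
Step 10: union(3, 10) -> merged; set of 3 now {3, 6, 10}
Step 11: union(5, 1) -> already same set; set of 5 now {0, 1, 2, 4, 5, 7, 9}
Step 12: union(9, 4) -> already same set; set of 9 now {0, 1, 2, 4, 5, 7, 9}
Step 13: find(3) -> no change; set of 3 is {3, 6, 10}
Step 14: find(9) -> no change; set of 9 is {0, 1, 2, 4, 5, 7, 9}
Step 15: union(9, 2) -> already same set; set of 9 now {0, 1, 2, 4, 5, 7, 9}
Set of 3: {3, 6, 10}; 10 is a member.

Answer: yes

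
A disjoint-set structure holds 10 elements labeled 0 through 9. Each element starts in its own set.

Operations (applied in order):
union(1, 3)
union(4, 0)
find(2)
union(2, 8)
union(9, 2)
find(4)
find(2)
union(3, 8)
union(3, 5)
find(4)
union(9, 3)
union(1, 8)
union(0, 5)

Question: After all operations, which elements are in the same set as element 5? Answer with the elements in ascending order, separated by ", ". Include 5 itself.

Answer: 0, 1, 2, 3, 4, 5, 8, 9

Derivation:
Step 1: union(1, 3) -> merged; set of 1 now {1, 3}
Step 2: union(4, 0) -> merged; set of 4 now {0, 4}
Step 3: find(2) -> no change; set of 2 is {2}
Step 4: union(2, 8) -> merged; set of 2 now {2, 8}
Step 5: union(9, 2) -> merged; set of 9 now {2, 8, 9}
Step 6: find(4) -> no change; set of 4 is {0, 4}
Step 7: find(2) -> no change; set of 2 is {2, 8, 9}
Step 8: union(3, 8) -> merged; set of 3 now {1, 2, 3, 8, 9}
Step 9: union(3, 5) -> merged; set of 3 now {1, 2, 3, 5, 8, 9}
Step 10: find(4) -> no change; set of 4 is {0, 4}
Step 11: union(9, 3) -> already same set; set of 9 now {1, 2, 3, 5, 8, 9}
Step 12: union(1, 8) -> already same set; set of 1 now {1, 2, 3, 5, 8, 9}
Step 13: union(0, 5) -> merged; set of 0 now {0, 1, 2, 3, 4, 5, 8, 9}
Component of 5: {0, 1, 2, 3, 4, 5, 8, 9}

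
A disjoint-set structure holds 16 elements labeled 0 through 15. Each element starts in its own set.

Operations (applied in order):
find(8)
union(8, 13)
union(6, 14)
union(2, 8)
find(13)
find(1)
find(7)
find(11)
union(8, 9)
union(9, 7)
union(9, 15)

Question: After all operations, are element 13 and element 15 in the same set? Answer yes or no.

Answer: yes

Derivation:
Step 1: find(8) -> no change; set of 8 is {8}
Step 2: union(8, 13) -> merged; set of 8 now {8, 13}
Step 3: union(6, 14) -> merged; set of 6 now {6, 14}
Step 4: union(2, 8) -> merged; set of 2 now {2, 8, 13}
Step 5: find(13) -> no change; set of 13 is {2, 8, 13}
Step 6: find(1) -> no change; set of 1 is {1}
Step 7: find(7) -> no change; set of 7 is {7}
Step 8: find(11) -> no change; set of 11 is {11}
Step 9: union(8, 9) -> merged; set of 8 now {2, 8, 9, 13}
Step 10: union(9, 7) -> merged; set of 9 now {2, 7, 8, 9, 13}
Step 11: union(9, 15) -> merged; set of 9 now {2, 7, 8, 9, 13, 15}
Set of 13: {2, 7, 8, 9, 13, 15}; 15 is a member.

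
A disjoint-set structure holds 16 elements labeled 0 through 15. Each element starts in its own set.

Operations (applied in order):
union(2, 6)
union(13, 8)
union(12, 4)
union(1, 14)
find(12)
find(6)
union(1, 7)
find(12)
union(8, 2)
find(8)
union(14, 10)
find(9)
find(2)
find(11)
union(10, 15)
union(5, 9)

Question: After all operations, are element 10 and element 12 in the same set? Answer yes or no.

Step 1: union(2, 6) -> merged; set of 2 now {2, 6}
Step 2: union(13, 8) -> merged; set of 13 now {8, 13}
Step 3: union(12, 4) -> merged; set of 12 now {4, 12}
Step 4: union(1, 14) -> merged; set of 1 now {1, 14}
Step 5: find(12) -> no change; set of 12 is {4, 12}
Step 6: find(6) -> no change; set of 6 is {2, 6}
Step 7: union(1, 7) -> merged; set of 1 now {1, 7, 14}
Step 8: find(12) -> no change; set of 12 is {4, 12}
Step 9: union(8, 2) -> merged; set of 8 now {2, 6, 8, 13}
Step 10: find(8) -> no change; set of 8 is {2, 6, 8, 13}
Step 11: union(14, 10) -> merged; set of 14 now {1, 7, 10, 14}
Step 12: find(9) -> no change; set of 9 is {9}
Step 13: find(2) -> no change; set of 2 is {2, 6, 8, 13}
Step 14: find(11) -> no change; set of 11 is {11}
Step 15: union(10, 15) -> merged; set of 10 now {1, 7, 10, 14, 15}
Step 16: union(5, 9) -> merged; set of 5 now {5, 9}
Set of 10: {1, 7, 10, 14, 15}; 12 is not a member.

Answer: no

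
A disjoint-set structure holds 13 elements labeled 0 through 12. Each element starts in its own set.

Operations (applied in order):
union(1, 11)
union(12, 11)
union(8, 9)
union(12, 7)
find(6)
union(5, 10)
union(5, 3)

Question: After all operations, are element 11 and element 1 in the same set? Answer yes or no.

Step 1: union(1, 11) -> merged; set of 1 now {1, 11}
Step 2: union(12, 11) -> merged; set of 12 now {1, 11, 12}
Step 3: union(8, 9) -> merged; set of 8 now {8, 9}
Step 4: union(12, 7) -> merged; set of 12 now {1, 7, 11, 12}
Step 5: find(6) -> no change; set of 6 is {6}
Step 6: union(5, 10) -> merged; set of 5 now {5, 10}
Step 7: union(5, 3) -> merged; set of 5 now {3, 5, 10}
Set of 11: {1, 7, 11, 12}; 1 is a member.

Answer: yes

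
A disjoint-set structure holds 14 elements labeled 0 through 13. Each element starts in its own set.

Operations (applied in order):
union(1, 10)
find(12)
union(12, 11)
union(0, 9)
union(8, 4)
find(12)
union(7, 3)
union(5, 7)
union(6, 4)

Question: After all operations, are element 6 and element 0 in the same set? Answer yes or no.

Step 1: union(1, 10) -> merged; set of 1 now {1, 10}
Step 2: find(12) -> no change; set of 12 is {12}
Step 3: union(12, 11) -> merged; set of 12 now {11, 12}
Step 4: union(0, 9) -> merged; set of 0 now {0, 9}
Step 5: union(8, 4) -> merged; set of 8 now {4, 8}
Step 6: find(12) -> no change; set of 12 is {11, 12}
Step 7: union(7, 3) -> merged; set of 7 now {3, 7}
Step 8: union(5, 7) -> merged; set of 5 now {3, 5, 7}
Step 9: union(6, 4) -> merged; set of 6 now {4, 6, 8}
Set of 6: {4, 6, 8}; 0 is not a member.

Answer: no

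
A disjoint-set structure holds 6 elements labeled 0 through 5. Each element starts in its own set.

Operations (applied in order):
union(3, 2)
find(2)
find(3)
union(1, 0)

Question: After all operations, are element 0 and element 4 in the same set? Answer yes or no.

Step 1: union(3, 2) -> merged; set of 3 now {2, 3}
Step 2: find(2) -> no change; set of 2 is {2, 3}
Step 3: find(3) -> no change; set of 3 is {2, 3}
Step 4: union(1, 0) -> merged; set of 1 now {0, 1}
Set of 0: {0, 1}; 4 is not a member.

Answer: no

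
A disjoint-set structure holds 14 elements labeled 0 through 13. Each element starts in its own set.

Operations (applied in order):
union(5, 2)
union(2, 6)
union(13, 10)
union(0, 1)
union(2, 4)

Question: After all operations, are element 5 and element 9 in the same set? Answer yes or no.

Answer: no

Derivation:
Step 1: union(5, 2) -> merged; set of 5 now {2, 5}
Step 2: union(2, 6) -> merged; set of 2 now {2, 5, 6}
Step 3: union(13, 10) -> merged; set of 13 now {10, 13}
Step 4: union(0, 1) -> merged; set of 0 now {0, 1}
Step 5: union(2, 4) -> merged; set of 2 now {2, 4, 5, 6}
Set of 5: {2, 4, 5, 6}; 9 is not a member.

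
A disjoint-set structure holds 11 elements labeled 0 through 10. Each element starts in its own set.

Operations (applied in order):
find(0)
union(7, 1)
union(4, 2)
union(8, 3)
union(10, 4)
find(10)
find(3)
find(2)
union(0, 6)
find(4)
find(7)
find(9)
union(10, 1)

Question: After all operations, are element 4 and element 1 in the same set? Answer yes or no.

Answer: yes

Derivation:
Step 1: find(0) -> no change; set of 0 is {0}
Step 2: union(7, 1) -> merged; set of 7 now {1, 7}
Step 3: union(4, 2) -> merged; set of 4 now {2, 4}
Step 4: union(8, 3) -> merged; set of 8 now {3, 8}
Step 5: union(10, 4) -> merged; set of 10 now {2, 4, 10}
Step 6: find(10) -> no change; set of 10 is {2, 4, 10}
Step 7: find(3) -> no change; set of 3 is {3, 8}
Step 8: find(2) -> no change; set of 2 is {2, 4, 10}
Step 9: union(0, 6) -> merged; set of 0 now {0, 6}
Step 10: find(4) -> no change; set of 4 is {2, 4, 10}
Step 11: find(7) -> no change; set of 7 is {1, 7}
Step 12: find(9) -> no change; set of 9 is {9}
Step 13: union(10, 1) -> merged; set of 10 now {1, 2, 4, 7, 10}
Set of 4: {1, 2, 4, 7, 10}; 1 is a member.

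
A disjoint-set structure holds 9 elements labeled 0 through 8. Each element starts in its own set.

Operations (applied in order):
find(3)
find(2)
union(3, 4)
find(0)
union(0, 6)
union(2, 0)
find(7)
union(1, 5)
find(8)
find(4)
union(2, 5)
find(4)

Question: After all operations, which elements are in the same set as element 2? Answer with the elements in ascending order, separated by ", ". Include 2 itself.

Step 1: find(3) -> no change; set of 3 is {3}
Step 2: find(2) -> no change; set of 2 is {2}
Step 3: union(3, 4) -> merged; set of 3 now {3, 4}
Step 4: find(0) -> no change; set of 0 is {0}
Step 5: union(0, 6) -> merged; set of 0 now {0, 6}
Step 6: union(2, 0) -> merged; set of 2 now {0, 2, 6}
Step 7: find(7) -> no change; set of 7 is {7}
Step 8: union(1, 5) -> merged; set of 1 now {1, 5}
Step 9: find(8) -> no change; set of 8 is {8}
Step 10: find(4) -> no change; set of 4 is {3, 4}
Step 11: union(2, 5) -> merged; set of 2 now {0, 1, 2, 5, 6}
Step 12: find(4) -> no change; set of 4 is {3, 4}
Component of 2: {0, 1, 2, 5, 6}

Answer: 0, 1, 2, 5, 6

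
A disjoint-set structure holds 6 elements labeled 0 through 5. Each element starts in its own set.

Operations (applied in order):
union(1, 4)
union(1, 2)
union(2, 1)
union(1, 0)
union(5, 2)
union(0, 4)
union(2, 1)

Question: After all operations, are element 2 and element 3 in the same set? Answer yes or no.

Step 1: union(1, 4) -> merged; set of 1 now {1, 4}
Step 2: union(1, 2) -> merged; set of 1 now {1, 2, 4}
Step 3: union(2, 1) -> already same set; set of 2 now {1, 2, 4}
Step 4: union(1, 0) -> merged; set of 1 now {0, 1, 2, 4}
Step 5: union(5, 2) -> merged; set of 5 now {0, 1, 2, 4, 5}
Step 6: union(0, 4) -> already same set; set of 0 now {0, 1, 2, 4, 5}
Step 7: union(2, 1) -> already same set; set of 2 now {0, 1, 2, 4, 5}
Set of 2: {0, 1, 2, 4, 5}; 3 is not a member.

Answer: no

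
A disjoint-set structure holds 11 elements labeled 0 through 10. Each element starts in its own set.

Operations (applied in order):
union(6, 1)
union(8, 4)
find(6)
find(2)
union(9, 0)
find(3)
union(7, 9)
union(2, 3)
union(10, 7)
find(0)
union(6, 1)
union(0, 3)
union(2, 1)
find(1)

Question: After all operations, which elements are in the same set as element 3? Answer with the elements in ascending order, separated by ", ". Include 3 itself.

Step 1: union(6, 1) -> merged; set of 6 now {1, 6}
Step 2: union(8, 4) -> merged; set of 8 now {4, 8}
Step 3: find(6) -> no change; set of 6 is {1, 6}
Step 4: find(2) -> no change; set of 2 is {2}
Step 5: union(9, 0) -> merged; set of 9 now {0, 9}
Step 6: find(3) -> no change; set of 3 is {3}
Step 7: union(7, 9) -> merged; set of 7 now {0, 7, 9}
Step 8: union(2, 3) -> merged; set of 2 now {2, 3}
Step 9: union(10, 7) -> merged; set of 10 now {0, 7, 9, 10}
Step 10: find(0) -> no change; set of 0 is {0, 7, 9, 10}
Step 11: union(6, 1) -> already same set; set of 6 now {1, 6}
Step 12: union(0, 3) -> merged; set of 0 now {0, 2, 3, 7, 9, 10}
Step 13: union(2, 1) -> merged; set of 2 now {0, 1, 2, 3, 6, 7, 9, 10}
Step 14: find(1) -> no change; set of 1 is {0, 1, 2, 3, 6, 7, 9, 10}
Component of 3: {0, 1, 2, 3, 6, 7, 9, 10}

Answer: 0, 1, 2, 3, 6, 7, 9, 10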